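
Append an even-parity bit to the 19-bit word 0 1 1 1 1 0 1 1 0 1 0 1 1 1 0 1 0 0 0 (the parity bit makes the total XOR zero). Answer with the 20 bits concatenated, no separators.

01111011010111010001

XOR of the 19 data bits: 0⊕1⊕1⊕1⊕1⊕0⊕1⊕1⊕0⊕1⊕0⊕1⊕1⊕1⊕0⊕1⊕0⊕0⊕0 = 1
Parity bit = 1 (so all 20 bits XOR to 0).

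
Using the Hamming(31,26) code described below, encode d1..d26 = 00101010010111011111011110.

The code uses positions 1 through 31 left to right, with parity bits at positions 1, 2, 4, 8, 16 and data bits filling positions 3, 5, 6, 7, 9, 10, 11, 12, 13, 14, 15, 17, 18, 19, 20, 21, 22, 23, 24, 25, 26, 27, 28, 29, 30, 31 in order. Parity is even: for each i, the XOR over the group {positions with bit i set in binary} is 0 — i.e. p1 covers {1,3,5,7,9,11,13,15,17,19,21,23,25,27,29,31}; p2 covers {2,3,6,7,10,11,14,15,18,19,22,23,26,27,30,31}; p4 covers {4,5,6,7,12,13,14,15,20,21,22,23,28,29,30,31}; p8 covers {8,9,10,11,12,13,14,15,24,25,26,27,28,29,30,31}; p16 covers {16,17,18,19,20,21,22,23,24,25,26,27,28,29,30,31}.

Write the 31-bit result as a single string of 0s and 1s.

1100010110100100111011111011110

Place data at non-parity positions: p1 p2 0 p4 0 1 0 p8 1 0 1 0 0 1 0 p16 1 1 1 0 1 1 1 1 1 0 1 1 1 1 0
p1 (pos 1,3,5,7,9,11,13,15,17,19,21,23,25,27,29,31): XOR of data positions = 0⊕0⊕0⊕1⊕1⊕0⊕0⊕1⊕1⊕1⊕1⊕1⊕1⊕1⊕0 = 1
p2 (pos 2,3,6,7,10,11,14,15,18,19,22,23,26,27,30,31): XOR of data positions = 0⊕1⊕0⊕0⊕1⊕1⊕0⊕1⊕1⊕1⊕1⊕0⊕1⊕1⊕0 = 1
p4 (pos 4,5,6,7,12,13,14,15,20,21,22,23,28,29,30,31): XOR of data positions = 0⊕1⊕0⊕0⊕0⊕1⊕0⊕0⊕1⊕1⊕1⊕1⊕1⊕1⊕0 = 0
p8 (pos 8,9,10,11,12,13,14,15,24,25,26,27,28,29,30,31): XOR of data positions = 1⊕0⊕1⊕0⊕0⊕1⊕0⊕1⊕1⊕0⊕1⊕1⊕1⊕1⊕0 = 1
p16 (pos 16,17,18,19,20,21,22,23,24,25,26,27,28,29,30,31): XOR of data positions = 1⊕1⊕1⊕0⊕1⊕1⊕1⊕1⊕1⊕0⊕1⊕1⊕1⊕1⊕0 = 0
Codeword: 1100010110100100111011111011110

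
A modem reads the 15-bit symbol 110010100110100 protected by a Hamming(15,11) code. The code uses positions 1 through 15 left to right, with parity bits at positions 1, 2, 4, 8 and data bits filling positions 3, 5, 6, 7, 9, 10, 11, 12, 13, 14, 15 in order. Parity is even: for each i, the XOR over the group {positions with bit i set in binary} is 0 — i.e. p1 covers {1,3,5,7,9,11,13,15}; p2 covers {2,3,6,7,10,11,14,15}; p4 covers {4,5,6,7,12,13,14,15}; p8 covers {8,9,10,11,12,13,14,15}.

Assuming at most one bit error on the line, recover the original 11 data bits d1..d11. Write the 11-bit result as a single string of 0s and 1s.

s1 (pos 1,3,5,7,9,11,13,15): 1⊕0⊕1⊕1⊕0⊕1⊕1⊕0 = 1
s2 (pos 2,3,6,7,10,11,14,15): 1⊕0⊕0⊕1⊕1⊕1⊕0⊕0 = 0
s4 (pos 4,5,6,7,12,13,14,15): 0⊕1⊕0⊕1⊕0⊕1⊕0⊕0 = 1
s8 (pos 8,9,10,11,12,13,14,15): 0⊕0⊕1⊕1⊕0⊕1⊕0⊕0 = 1
Syndrome s8…s1 = 1101 → error at position 13.
Flip position 13: 110010100110100 → 110010100110000
Read data bits from positions 3,5,6,7,9,10,11,12,13,14,15: 01010110000

01010110000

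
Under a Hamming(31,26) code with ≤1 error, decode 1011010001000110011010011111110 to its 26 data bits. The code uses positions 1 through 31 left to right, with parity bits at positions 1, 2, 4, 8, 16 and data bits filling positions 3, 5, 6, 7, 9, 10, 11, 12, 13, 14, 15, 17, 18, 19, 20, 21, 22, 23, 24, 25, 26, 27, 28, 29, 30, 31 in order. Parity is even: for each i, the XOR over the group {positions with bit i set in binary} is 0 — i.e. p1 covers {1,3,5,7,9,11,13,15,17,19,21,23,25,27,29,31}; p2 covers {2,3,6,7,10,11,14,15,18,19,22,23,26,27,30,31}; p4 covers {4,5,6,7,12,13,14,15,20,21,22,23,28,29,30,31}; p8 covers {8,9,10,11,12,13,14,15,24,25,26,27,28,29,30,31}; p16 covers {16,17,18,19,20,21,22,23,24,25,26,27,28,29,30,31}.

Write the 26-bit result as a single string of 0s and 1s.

10100100011011010011111110

s1 (pos 1,3,5,7,9,11,13,15,17,19,21,23,25,27,29,31): 1⊕1⊕0⊕0⊕0⊕0⊕0⊕1⊕0⊕1⊕1⊕0⊕1⊕1⊕1⊕0 = 0
s2 (pos 2,3,6,7,10,11,14,15,18,19,22,23,26,27,30,31): 0⊕1⊕1⊕0⊕1⊕0⊕1⊕1⊕1⊕1⊕0⊕0⊕1⊕1⊕1⊕0 = 0
s4 (pos 4,5,6,7,12,13,14,15,20,21,22,23,28,29,30,31): 1⊕0⊕1⊕0⊕0⊕0⊕1⊕1⊕0⊕1⊕0⊕0⊕1⊕1⊕1⊕0 = 0
s8 (pos 8,9,10,11,12,13,14,15,24,25,26,27,28,29,30,31): 0⊕0⊕1⊕0⊕0⊕0⊕1⊕1⊕1⊕1⊕1⊕1⊕1⊕1⊕1⊕0 = 0
s16 (pos 16,17,18,19,20,21,22,23,24,25,26,27,28,29,30,31): 0⊕0⊕1⊕1⊕0⊕1⊕0⊕0⊕1⊕1⊕1⊕1⊕1⊕1⊕1⊕0 = 0
Syndrome s16…s1 = 00000 → no error.
Read data bits from positions 3,5,6,7,9,10,11,12,13,14,15,17,18,19,20,21,22,23,24,25,26,27,28,29,30,31: 10100100011011010011111110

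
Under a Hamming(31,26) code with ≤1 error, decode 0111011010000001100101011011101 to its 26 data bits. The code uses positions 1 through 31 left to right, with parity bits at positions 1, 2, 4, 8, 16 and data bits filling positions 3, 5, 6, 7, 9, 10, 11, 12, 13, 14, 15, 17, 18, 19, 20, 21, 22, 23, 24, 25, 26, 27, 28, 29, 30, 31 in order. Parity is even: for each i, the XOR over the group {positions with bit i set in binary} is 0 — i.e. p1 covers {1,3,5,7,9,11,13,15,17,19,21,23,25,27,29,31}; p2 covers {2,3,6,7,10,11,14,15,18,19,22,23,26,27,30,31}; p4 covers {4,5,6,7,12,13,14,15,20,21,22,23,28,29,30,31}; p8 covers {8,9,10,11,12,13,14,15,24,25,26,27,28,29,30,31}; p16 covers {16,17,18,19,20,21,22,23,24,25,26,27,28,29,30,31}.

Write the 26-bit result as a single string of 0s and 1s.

10111100000100101011011101

s1 (pos 1,3,5,7,9,11,13,15,17,19,21,23,25,27,29,31): 0⊕1⊕0⊕1⊕1⊕0⊕0⊕0⊕1⊕0⊕0⊕0⊕1⊕1⊕1⊕1 = 0
s2 (pos 2,3,6,7,10,11,14,15,18,19,22,23,26,27,30,31): 1⊕1⊕1⊕1⊕0⊕0⊕0⊕0⊕0⊕0⊕1⊕0⊕0⊕1⊕0⊕1 = 1
s4 (pos 4,5,6,7,12,13,14,15,20,21,22,23,28,29,30,31): 1⊕0⊕1⊕1⊕0⊕0⊕0⊕0⊕1⊕0⊕1⊕0⊕1⊕1⊕0⊕1 = 0
s8 (pos 8,9,10,11,12,13,14,15,24,25,26,27,28,29,30,31): 0⊕1⊕0⊕0⊕0⊕0⊕0⊕0⊕1⊕1⊕0⊕1⊕1⊕1⊕0⊕1 = 1
s16 (pos 16,17,18,19,20,21,22,23,24,25,26,27,28,29,30,31): 1⊕1⊕0⊕0⊕1⊕0⊕1⊕0⊕1⊕1⊕0⊕1⊕1⊕1⊕0⊕1 = 0
Syndrome s16…s1 = 01010 → error at position 10.
Flip position 10: 0111011010000001100101011011101 → 0111011011000001100101011011101
Read data bits from positions 3,5,6,7,9,10,11,12,13,14,15,17,18,19,20,21,22,23,24,25,26,27,28,29,30,31: 10111100000100101011011101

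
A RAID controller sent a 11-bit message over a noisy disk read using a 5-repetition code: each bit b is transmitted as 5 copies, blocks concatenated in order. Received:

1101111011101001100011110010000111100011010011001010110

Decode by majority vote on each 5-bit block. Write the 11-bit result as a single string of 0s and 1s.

11001010001

Block 1 (11011): 4 ones → 1
Block 2 (11011): 4 ones → 1
Block 3 (10100): 2 ones → 0
Block 4 (11000): 2 ones → 0
Block 5 (11110): 4 ones → 1
Block 6 (01000): 1 one → 0
Block 7 (01111): 4 ones → 1
Block 8 (00011): 2 ones → 0
Block 9 (01001): 2 ones → 0
Block 10 (10010): 2 ones → 0
Block 11 (10110): 3 ones → 1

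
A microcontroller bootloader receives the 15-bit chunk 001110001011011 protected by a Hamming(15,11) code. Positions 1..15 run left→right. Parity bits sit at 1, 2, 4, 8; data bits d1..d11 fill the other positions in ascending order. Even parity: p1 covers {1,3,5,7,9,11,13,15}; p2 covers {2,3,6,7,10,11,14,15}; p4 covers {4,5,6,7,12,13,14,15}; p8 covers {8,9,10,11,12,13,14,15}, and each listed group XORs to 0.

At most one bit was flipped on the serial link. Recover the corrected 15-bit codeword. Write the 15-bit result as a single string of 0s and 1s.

s1 (pos 1,3,5,7,9,11,13,15): 0⊕1⊕1⊕0⊕1⊕1⊕0⊕1 = 1
s2 (pos 2,3,6,7,10,11,14,15): 0⊕1⊕0⊕0⊕0⊕1⊕1⊕1 = 0
s4 (pos 4,5,6,7,12,13,14,15): 1⊕1⊕0⊕0⊕1⊕0⊕1⊕1 = 1
s8 (pos 8,9,10,11,12,13,14,15): 0⊕1⊕0⊕1⊕1⊕0⊕1⊕1 = 1
Syndrome s8…s1 = 1101 → error at position 13.
Flip position 13: 001110001011011 → 001110001011111

001110001011111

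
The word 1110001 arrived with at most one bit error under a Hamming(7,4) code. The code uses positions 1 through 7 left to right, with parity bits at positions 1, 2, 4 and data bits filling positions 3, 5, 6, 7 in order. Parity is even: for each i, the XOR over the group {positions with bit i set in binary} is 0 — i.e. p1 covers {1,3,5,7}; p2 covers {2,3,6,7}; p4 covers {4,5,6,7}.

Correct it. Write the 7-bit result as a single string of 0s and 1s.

1110000

s1 (pos 1,3,5,7): 1⊕1⊕0⊕1 = 1
s2 (pos 2,3,6,7): 1⊕1⊕0⊕1 = 1
s4 (pos 4,5,6,7): 0⊕0⊕0⊕1 = 1
Syndrome s4…s1 = 111 → error at position 7.
Flip position 7: 1110001 → 1110000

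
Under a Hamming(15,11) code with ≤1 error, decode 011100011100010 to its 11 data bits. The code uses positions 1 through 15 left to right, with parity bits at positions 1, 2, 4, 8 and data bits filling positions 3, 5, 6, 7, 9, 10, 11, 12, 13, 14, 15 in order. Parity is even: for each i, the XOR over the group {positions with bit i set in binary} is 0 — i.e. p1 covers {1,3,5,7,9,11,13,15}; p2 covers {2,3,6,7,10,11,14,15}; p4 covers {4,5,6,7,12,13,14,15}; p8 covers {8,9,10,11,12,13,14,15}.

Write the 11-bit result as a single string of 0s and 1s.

s1 (pos 1,3,5,7,9,11,13,15): 0⊕1⊕0⊕0⊕1⊕0⊕0⊕0 = 0
s2 (pos 2,3,6,7,10,11,14,15): 1⊕1⊕0⊕0⊕1⊕0⊕1⊕0 = 0
s4 (pos 4,5,6,7,12,13,14,15): 1⊕0⊕0⊕0⊕0⊕0⊕1⊕0 = 0
s8 (pos 8,9,10,11,12,13,14,15): 1⊕1⊕1⊕0⊕0⊕0⊕1⊕0 = 0
Syndrome s8…s1 = 0000 → no error.
Read data bits from positions 3,5,6,7,9,10,11,12,13,14,15: 10001100010

10001100010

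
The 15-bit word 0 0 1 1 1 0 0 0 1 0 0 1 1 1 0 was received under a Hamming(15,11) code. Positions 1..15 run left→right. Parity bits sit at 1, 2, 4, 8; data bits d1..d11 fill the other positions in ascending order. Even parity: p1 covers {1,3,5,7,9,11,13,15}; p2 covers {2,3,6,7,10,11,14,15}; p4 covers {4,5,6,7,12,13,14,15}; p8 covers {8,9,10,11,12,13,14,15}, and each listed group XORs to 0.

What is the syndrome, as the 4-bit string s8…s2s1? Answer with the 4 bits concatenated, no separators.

0100

s1 (pos 1,3,5,7,9,11,13,15): 0⊕1⊕1⊕0⊕1⊕0⊕1⊕0 = 0
s2 (pos 2,3,6,7,10,11,14,15): 0⊕1⊕0⊕0⊕0⊕0⊕1⊕0 = 0
s4 (pos 4,5,6,7,12,13,14,15): 1⊕1⊕0⊕0⊕1⊕1⊕1⊕0 = 1
s8 (pos 8,9,10,11,12,13,14,15): 0⊕1⊕0⊕0⊕1⊕1⊕1⊕0 = 0
Syndrome s8…s1 = 0100 → error at position 4.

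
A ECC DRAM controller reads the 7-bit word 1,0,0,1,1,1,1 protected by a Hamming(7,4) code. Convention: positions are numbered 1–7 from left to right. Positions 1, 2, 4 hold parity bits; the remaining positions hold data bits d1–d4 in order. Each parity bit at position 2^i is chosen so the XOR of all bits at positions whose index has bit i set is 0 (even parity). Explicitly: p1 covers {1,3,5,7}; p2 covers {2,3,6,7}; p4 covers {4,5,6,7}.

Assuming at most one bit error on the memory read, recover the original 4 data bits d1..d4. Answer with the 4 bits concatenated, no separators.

0111

s1 (pos 1,3,5,7): 1⊕0⊕1⊕1 = 1
s2 (pos 2,3,6,7): 0⊕0⊕1⊕1 = 0
s4 (pos 4,5,6,7): 1⊕1⊕1⊕1 = 0
Syndrome s4…s1 = 001 → error at position 1.
Flip position 1: 1001111 → 0001111
Read data bits from positions 3,5,6,7: 0111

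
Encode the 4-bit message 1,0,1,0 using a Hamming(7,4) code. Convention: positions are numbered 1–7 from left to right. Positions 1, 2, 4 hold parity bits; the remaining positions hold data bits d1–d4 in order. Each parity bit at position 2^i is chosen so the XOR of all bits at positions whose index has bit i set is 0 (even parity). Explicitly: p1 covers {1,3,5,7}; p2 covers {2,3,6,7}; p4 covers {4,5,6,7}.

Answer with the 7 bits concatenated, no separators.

1011010

Place data at non-parity positions: p1 p2 1 p4 0 1 0
p1 (pos 1,3,5,7): XOR of data positions = 1⊕0⊕0 = 1
p2 (pos 2,3,6,7): XOR of data positions = 1⊕1⊕0 = 0
p4 (pos 4,5,6,7): XOR of data positions = 0⊕1⊕0 = 1
Codeword: 1011010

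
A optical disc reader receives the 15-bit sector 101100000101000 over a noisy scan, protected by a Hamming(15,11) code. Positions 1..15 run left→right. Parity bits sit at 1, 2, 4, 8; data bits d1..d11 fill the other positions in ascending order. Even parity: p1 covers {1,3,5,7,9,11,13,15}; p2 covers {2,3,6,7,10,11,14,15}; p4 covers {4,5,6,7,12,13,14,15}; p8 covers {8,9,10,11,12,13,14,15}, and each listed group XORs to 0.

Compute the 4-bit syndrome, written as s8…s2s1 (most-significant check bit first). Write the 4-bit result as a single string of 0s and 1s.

0000

s1 (pos 1,3,5,7,9,11,13,15): 1⊕1⊕0⊕0⊕0⊕0⊕0⊕0 = 0
s2 (pos 2,3,6,7,10,11,14,15): 0⊕1⊕0⊕0⊕1⊕0⊕0⊕0 = 0
s4 (pos 4,5,6,7,12,13,14,15): 1⊕0⊕0⊕0⊕1⊕0⊕0⊕0 = 0
s8 (pos 8,9,10,11,12,13,14,15): 0⊕0⊕1⊕0⊕1⊕0⊕0⊕0 = 0
Syndrome s8…s1 = 0000 → no error.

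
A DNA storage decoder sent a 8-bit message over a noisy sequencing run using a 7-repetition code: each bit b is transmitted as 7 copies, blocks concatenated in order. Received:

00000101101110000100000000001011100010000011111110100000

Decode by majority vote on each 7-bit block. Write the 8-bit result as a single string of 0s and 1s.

Block 1 (0000010): 1 one → 0
Block 2 (1101110): 5 ones → 1
Block 3 (0001000): 1 one → 0
Block 4 (0000000): 0 ones → 0
Block 5 (1011100): 4 ones → 1
Block 6 (0100000): 1 one → 0
Block 7 (1111111): 7 ones → 1
Block 8 (0100000): 1 one → 0

01001010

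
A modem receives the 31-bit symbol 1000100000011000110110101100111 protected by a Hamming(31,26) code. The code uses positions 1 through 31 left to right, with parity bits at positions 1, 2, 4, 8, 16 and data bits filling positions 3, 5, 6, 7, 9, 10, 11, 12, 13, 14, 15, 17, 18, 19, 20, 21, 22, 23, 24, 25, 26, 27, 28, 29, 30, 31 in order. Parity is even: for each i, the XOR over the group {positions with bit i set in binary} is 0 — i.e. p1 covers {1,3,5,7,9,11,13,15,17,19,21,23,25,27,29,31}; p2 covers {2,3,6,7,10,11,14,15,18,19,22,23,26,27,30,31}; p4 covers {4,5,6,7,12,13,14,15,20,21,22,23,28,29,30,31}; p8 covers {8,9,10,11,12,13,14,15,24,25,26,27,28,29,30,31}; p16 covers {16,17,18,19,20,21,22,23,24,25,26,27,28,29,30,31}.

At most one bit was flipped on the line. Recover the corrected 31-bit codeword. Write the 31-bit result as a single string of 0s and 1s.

1000100000011010110110101100111

s1 (pos 1,3,5,7,9,11,13,15,17,19,21,23,25,27,29,31): 1⊕0⊕1⊕0⊕0⊕0⊕1⊕0⊕1⊕0⊕1⊕1⊕1⊕0⊕1⊕1 = 1
s2 (pos 2,3,6,7,10,11,14,15,18,19,22,23,26,27,30,31): 0⊕0⊕0⊕0⊕0⊕0⊕0⊕0⊕1⊕0⊕0⊕1⊕1⊕0⊕1⊕1 = 1
s4 (pos 4,5,6,7,12,13,14,15,20,21,22,23,28,29,30,31): 0⊕1⊕0⊕0⊕1⊕1⊕0⊕0⊕1⊕1⊕0⊕1⊕0⊕1⊕1⊕1 = 1
s8 (pos 8,9,10,11,12,13,14,15,24,25,26,27,28,29,30,31): 0⊕0⊕0⊕0⊕1⊕1⊕0⊕0⊕0⊕1⊕1⊕0⊕0⊕1⊕1⊕1 = 1
s16 (pos 16,17,18,19,20,21,22,23,24,25,26,27,28,29,30,31): 0⊕1⊕1⊕0⊕1⊕1⊕0⊕1⊕0⊕1⊕1⊕0⊕0⊕1⊕1⊕1 = 0
Syndrome s16…s1 = 01111 → error at position 15.
Flip position 15: 1000100000011000110110101100111 → 1000100000011010110110101100111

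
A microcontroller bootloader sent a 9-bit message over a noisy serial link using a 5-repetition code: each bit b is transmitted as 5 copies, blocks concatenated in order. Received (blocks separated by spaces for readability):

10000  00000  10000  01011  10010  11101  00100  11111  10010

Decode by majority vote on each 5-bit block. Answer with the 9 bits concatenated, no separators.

000101010

Block 1 (10000): 1 one → 0
Block 2 (00000): 0 ones → 0
Block 3 (10000): 1 one → 0
Block 4 (01011): 3 ones → 1
Block 5 (10010): 2 ones → 0
Block 6 (11101): 4 ones → 1
Block 7 (00100): 1 one → 0
Block 8 (11111): 5 ones → 1
Block 9 (10010): 2 ones → 0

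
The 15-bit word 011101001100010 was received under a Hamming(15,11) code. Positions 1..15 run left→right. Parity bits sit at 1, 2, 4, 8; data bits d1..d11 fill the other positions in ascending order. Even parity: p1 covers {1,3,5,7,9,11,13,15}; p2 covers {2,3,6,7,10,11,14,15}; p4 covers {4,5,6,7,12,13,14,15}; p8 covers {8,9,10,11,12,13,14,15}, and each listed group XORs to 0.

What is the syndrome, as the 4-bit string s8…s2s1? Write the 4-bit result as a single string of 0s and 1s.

1110

s1 (pos 1,3,5,7,9,11,13,15): 0⊕1⊕0⊕0⊕1⊕0⊕0⊕0 = 0
s2 (pos 2,3,6,7,10,11,14,15): 1⊕1⊕1⊕0⊕1⊕0⊕1⊕0 = 1
s4 (pos 4,5,6,7,12,13,14,15): 1⊕0⊕1⊕0⊕0⊕0⊕1⊕0 = 1
s8 (pos 8,9,10,11,12,13,14,15): 0⊕1⊕1⊕0⊕0⊕0⊕1⊕0 = 1
Syndrome s8…s1 = 1110 → error at position 14.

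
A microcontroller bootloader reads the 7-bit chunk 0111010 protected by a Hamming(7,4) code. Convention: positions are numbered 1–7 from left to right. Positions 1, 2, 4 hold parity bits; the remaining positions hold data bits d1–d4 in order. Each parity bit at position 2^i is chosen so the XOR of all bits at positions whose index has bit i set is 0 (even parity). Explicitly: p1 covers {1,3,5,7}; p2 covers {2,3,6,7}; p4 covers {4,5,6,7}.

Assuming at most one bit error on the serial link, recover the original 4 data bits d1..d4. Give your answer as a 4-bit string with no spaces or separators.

0010

s1 (pos 1,3,5,7): 0⊕1⊕0⊕0 = 1
s2 (pos 2,3,6,7): 1⊕1⊕1⊕0 = 1
s4 (pos 4,5,6,7): 1⊕0⊕1⊕0 = 0
Syndrome s4…s1 = 011 → error at position 3.
Flip position 3: 0111010 → 0101010
Read data bits from positions 3,5,6,7: 0010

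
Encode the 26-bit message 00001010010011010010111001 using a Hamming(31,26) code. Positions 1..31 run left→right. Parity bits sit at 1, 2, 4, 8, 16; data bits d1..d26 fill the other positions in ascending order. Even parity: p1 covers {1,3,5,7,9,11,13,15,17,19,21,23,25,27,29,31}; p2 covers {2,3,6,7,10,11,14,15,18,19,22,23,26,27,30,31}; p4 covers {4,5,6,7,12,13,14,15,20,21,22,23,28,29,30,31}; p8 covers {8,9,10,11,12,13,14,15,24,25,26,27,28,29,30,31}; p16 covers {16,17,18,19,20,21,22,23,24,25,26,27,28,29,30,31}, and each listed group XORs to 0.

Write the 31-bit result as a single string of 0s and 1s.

Place data at non-parity positions: p1 p2 0 p4 0 0 0 p8 1 0 1 0 0 1 0 p16 0 1 1 0 1 0 0 1 0 1 1 1 0 0 1
p1 (pos 1,3,5,7,9,11,13,15,17,19,21,23,25,27,29,31): XOR of data positions = 0⊕0⊕0⊕1⊕1⊕0⊕0⊕0⊕1⊕1⊕0⊕0⊕1⊕0⊕1 = 0
p2 (pos 2,3,6,7,10,11,14,15,18,19,22,23,26,27,30,31): XOR of data positions = 0⊕0⊕0⊕0⊕1⊕1⊕0⊕1⊕1⊕0⊕0⊕1⊕1⊕0⊕1 = 1
p4 (pos 4,5,6,7,12,13,14,15,20,21,22,23,28,29,30,31): XOR of data positions = 0⊕0⊕0⊕0⊕0⊕1⊕0⊕0⊕1⊕0⊕0⊕1⊕0⊕0⊕1 = 0
p8 (pos 8,9,10,11,12,13,14,15,24,25,26,27,28,29,30,31): XOR of data positions = 1⊕0⊕1⊕0⊕0⊕1⊕0⊕1⊕0⊕1⊕1⊕1⊕0⊕0⊕1 = 0
p16 (pos 16,17,18,19,20,21,22,23,24,25,26,27,28,29,30,31): XOR of data positions = 0⊕1⊕1⊕0⊕1⊕0⊕0⊕1⊕0⊕1⊕1⊕1⊕0⊕0⊕1 = 0
Codeword: 0100000010100100011010010111001

0100000010100100011010010111001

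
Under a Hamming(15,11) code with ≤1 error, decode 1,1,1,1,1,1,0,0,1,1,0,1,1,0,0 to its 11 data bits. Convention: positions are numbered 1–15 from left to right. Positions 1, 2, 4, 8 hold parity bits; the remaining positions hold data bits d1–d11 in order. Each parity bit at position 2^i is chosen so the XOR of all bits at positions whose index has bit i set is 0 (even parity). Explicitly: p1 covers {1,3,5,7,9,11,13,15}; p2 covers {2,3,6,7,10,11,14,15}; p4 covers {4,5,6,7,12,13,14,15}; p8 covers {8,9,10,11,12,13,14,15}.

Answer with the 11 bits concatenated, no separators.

10101101100

s1 (pos 1,3,5,7,9,11,13,15): 1⊕1⊕1⊕0⊕1⊕0⊕1⊕0 = 1
s2 (pos 2,3,6,7,10,11,14,15): 1⊕1⊕1⊕0⊕1⊕0⊕0⊕0 = 0
s4 (pos 4,5,6,7,12,13,14,15): 1⊕1⊕1⊕0⊕1⊕1⊕0⊕0 = 1
s8 (pos 8,9,10,11,12,13,14,15): 0⊕1⊕1⊕0⊕1⊕1⊕0⊕0 = 0
Syndrome s8…s1 = 0101 → error at position 5.
Flip position 5: 111111001101100 → 111101001101100
Read data bits from positions 3,5,6,7,9,10,11,12,13,14,15: 10101101100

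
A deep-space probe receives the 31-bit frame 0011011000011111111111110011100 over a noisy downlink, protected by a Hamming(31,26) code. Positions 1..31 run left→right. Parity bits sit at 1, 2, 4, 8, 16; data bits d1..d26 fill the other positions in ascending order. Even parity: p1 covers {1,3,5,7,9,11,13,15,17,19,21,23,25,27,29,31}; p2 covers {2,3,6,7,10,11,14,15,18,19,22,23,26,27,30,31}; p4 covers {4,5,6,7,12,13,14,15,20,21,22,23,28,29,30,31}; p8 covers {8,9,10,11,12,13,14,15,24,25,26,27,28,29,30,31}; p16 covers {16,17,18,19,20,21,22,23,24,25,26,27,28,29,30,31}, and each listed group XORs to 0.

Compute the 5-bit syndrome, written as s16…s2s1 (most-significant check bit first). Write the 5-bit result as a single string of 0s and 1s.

s1 (pos 1,3,5,7,9,11,13,15,17,19,21,23,25,27,29,31): 0⊕1⊕0⊕1⊕0⊕0⊕1⊕1⊕1⊕1⊕1⊕1⊕0⊕1⊕1⊕0 = 0
s2 (pos 2,3,6,7,10,11,14,15,18,19,22,23,26,27,30,31): 0⊕1⊕1⊕1⊕0⊕0⊕1⊕1⊕1⊕1⊕1⊕1⊕0⊕1⊕0⊕0 = 0
s4 (pos 4,5,6,7,12,13,14,15,20,21,22,23,28,29,30,31): 1⊕0⊕1⊕1⊕1⊕1⊕1⊕1⊕1⊕1⊕1⊕1⊕1⊕1⊕0⊕0 = 1
s8 (pos 8,9,10,11,12,13,14,15,24,25,26,27,28,29,30,31): 0⊕0⊕0⊕0⊕1⊕1⊕1⊕1⊕1⊕0⊕0⊕1⊕1⊕1⊕0⊕0 = 0
s16 (pos 16,17,18,19,20,21,22,23,24,25,26,27,28,29,30,31): 1⊕1⊕1⊕1⊕1⊕1⊕1⊕1⊕1⊕0⊕0⊕1⊕1⊕1⊕0⊕0 = 0
Syndrome s16…s1 = 00100 → error at position 4.

00100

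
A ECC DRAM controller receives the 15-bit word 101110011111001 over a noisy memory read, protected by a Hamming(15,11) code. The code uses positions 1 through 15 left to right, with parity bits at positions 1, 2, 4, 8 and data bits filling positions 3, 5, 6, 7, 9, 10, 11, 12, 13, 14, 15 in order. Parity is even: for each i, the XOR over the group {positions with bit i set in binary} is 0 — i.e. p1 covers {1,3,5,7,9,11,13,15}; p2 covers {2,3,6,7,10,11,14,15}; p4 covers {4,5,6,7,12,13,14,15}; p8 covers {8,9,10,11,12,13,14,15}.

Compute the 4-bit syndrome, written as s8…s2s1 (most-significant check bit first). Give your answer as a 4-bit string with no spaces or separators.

s1 (pos 1,3,5,7,9,11,13,15): 1⊕1⊕1⊕0⊕1⊕1⊕0⊕1 = 0
s2 (pos 2,3,6,7,10,11,14,15): 0⊕1⊕0⊕0⊕1⊕1⊕0⊕1 = 0
s4 (pos 4,5,6,7,12,13,14,15): 1⊕1⊕0⊕0⊕1⊕0⊕0⊕1 = 0
s8 (pos 8,9,10,11,12,13,14,15): 1⊕1⊕1⊕1⊕1⊕0⊕0⊕1 = 0
Syndrome s8…s1 = 0000 → no error.

0000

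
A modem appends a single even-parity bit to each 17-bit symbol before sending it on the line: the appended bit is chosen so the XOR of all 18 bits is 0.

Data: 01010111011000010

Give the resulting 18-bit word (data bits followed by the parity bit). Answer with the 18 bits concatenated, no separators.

XOR of the 17 data bits: 0⊕1⊕0⊕1⊕0⊕1⊕1⊕1⊕0⊕1⊕1⊕0⊕0⊕0⊕0⊕1⊕0 = 0
Parity bit = 0 (so all 18 bits XOR to 0).

010101110110000100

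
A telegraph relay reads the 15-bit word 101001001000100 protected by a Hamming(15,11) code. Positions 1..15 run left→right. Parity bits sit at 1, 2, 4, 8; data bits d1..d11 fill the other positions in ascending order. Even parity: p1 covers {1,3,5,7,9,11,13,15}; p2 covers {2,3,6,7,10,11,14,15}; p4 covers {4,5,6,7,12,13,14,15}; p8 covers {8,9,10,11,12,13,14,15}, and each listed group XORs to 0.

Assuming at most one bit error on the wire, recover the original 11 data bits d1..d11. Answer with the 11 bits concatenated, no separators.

s1 (pos 1,3,5,7,9,11,13,15): 1⊕1⊕0⊕0⊕1⊕0⊕1⊕0 = 0
s2 (pos 2,3,6,7,10,11,14,15): 0⊕1⊕1⊕0⊕0⊕0⊕0⊕0 = 0
s4 (pos 4,5,6,7,12,13,14,15): 0⊕0⊕1⊕0⊕0⊕1⊕0⊕0 = 0
s8 (pos 8,9,10,11,12,13,14,15): 0⊕1⊕0⊕0⊕0⊕1⊕0⊕0 = 0
Syndrome s8…s1 = 0000 → no error.
Read data bits from positions 3,5,6,7,9,10,11,12,13,14,15: 10101000100

10101000100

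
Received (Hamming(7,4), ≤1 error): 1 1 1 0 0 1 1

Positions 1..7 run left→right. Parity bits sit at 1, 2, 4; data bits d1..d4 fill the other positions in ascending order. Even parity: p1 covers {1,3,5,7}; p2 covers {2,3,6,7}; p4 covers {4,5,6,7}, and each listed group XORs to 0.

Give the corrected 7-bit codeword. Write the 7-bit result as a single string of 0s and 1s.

0110011

s1 (pos 1,3,5,7): 1⊕1⊕0⊕1 = 1
s2 (pos 2,3,6,7): 1⊕1⊕1⊕1 = 0
s4 (pos 4,5,6,7): 0⊕0⊕1⊕1 = 0
Syndrome s4…s1 = 001 → error at position 1.
Flip position 1: 1110011 → 0110011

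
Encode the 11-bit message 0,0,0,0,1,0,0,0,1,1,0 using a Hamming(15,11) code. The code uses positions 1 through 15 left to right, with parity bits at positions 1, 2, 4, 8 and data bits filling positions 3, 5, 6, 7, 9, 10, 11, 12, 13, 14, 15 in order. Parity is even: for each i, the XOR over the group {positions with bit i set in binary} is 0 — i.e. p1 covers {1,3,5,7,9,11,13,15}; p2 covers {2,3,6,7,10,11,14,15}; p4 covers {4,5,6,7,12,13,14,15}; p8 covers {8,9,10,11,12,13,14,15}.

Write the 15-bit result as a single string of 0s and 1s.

Place data at non-parity positions: p1 p2 0 p4 0 0 0 p8 1 0 0 0 1 1 0
p1 (pos 1,3,5,7,9,11,13,15): XOR of data positions = 0⊕0⊕0⊕1⊕0⊕1⊕0 = 0
p2 (pos 2,3,6,7,10,11,14,15): XOR of data positions = 0⊕0⊕0⊕0⊕0⊕1⊕0 = 1
p4 (pos 4,5,6,7,12,13,14,15): XOR of data positions = 0⊕0⊕0⊕0⊕1⊕1⊕0 = 0
p8 (pos 8,9,10,11,12,13,14,15): XOR of data positions = 1⊕0⊕0⊕0⊕1⊕1⊕0 = 1
Codeword: 010000011000110

010000011000110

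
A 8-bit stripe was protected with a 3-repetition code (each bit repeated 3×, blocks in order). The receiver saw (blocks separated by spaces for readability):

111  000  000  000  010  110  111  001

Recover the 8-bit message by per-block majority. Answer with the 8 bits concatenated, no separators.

10000110

Block 1 (111): 3 ones → 1
Block 2 (000): 0 ones → 0
Block 3 (000): 0 ones → 0
Block 4 (000): 0 ones → 0
Block 5 (010): 1 one → 0
Block 6 (110): 2 ones → 1
Block 7 (111): 3 ones → 1
Block 8 (001): 1 one → 0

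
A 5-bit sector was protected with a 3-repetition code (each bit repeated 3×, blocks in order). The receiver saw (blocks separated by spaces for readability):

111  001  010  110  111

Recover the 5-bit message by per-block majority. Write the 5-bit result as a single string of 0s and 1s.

Block 1 (111): 3 ones → 1
Block 2 (001): 1 one → 0
Block 3 (010): 1 one → 0
Block 4 (110): 2 ones → 1
Block 5 (111): 3 ones → 1

10011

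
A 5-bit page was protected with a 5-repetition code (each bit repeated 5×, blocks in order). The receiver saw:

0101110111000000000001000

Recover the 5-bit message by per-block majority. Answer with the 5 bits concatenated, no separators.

11000

Block 1 (01011): 3 ones → 1
Block 2 (10111): 4 ones → 1
Block 3 (00000): 0 ones → 0
Block 4 (00000): 0 ones → 0
Block 5 (01000): 1 one → 0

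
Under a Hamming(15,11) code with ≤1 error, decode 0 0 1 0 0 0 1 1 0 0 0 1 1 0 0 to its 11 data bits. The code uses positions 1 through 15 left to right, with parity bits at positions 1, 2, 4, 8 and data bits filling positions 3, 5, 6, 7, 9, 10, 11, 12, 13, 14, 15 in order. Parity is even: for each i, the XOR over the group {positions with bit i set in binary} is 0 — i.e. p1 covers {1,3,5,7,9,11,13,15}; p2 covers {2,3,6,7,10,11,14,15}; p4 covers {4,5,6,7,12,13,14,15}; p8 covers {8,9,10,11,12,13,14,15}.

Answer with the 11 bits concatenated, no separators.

10010001000

s1 (pos 1,3,5,7,9,11,13,15): 0⊕1⊕0⊕1⊕0⊕0⊕1⊕0 = 1
s2 (pos 2,3,6,7,10,11,14,15): 0⊕1⊕0⊕1⊕0⊕0⊕0⊕0 = 0
s4 (pos 4,5,6,7,12,13,14,15): 0⊕0⊕0⊕1⊕1⊕1⊕0⊕0 = 1
s8 (pos 8,9,10,11,12,13,14,15): 1⊕0⊕0⊕0⊕1⊕1⊕0⊕0 = 1
Syndrome s8…s1 = 1101 → error at position 13.
Flip position 13: 001000110001100 → 001000110001000
Read data bits from positions 3,5,6,7,9,10,11,12,13,14,15: 10010001000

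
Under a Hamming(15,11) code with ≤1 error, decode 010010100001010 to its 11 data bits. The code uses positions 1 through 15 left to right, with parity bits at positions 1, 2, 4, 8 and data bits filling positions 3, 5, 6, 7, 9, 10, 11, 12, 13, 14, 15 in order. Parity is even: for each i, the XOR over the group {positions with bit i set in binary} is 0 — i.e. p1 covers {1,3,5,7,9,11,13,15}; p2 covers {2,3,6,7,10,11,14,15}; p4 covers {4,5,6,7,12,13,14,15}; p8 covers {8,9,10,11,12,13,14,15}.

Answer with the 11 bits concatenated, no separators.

s1 (pos 1,3,5,7,9,11,13,15): 0⊕0⊕1⊕1⊕0⊕0⊕0⊕0 = 0
s2 (pos 2,3,6,7,10,11,14,15): 1⊕0⊕0⊕1⊕0⊕0⊕1⊕0 = 1
s4 (pos 4,5,6,7,12,13,14,15): 0⊕1⊕0⊕1⊕1⊕0⊕1⊕0 = 0
s8 (pos 8,9,10,11,12,13,14,15): 0⊕0⊕0⊕0⊕1⊕0⊕1⊕0 = 0
Syndrome s8…s1 = 0010 → error at position 2.
Flip position 2: 010010100001010 → 000010100001010
Read data bits from positions 3,5,6,7,9,10,11,12,13,14,15: 01010001010

01010001010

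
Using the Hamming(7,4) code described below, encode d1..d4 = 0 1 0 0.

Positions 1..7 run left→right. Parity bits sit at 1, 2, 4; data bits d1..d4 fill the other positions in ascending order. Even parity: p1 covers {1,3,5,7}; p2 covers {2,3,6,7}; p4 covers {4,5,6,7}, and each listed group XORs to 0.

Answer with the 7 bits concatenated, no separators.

Place data at non-parity positions: p1 p2 0 p4 1 0 0
p1 (pos 1,3,5,7): XOR of data positions = 0⊕1⊕0 = 1
p2 (pos 2,3,6,7): XOR of data positions = 0⊕0⊕0 = 0
p4 (pos 4,5,6,7): XOR of data positions = 1⊕0⊕0 = 1
Codeword: 1001100

1001100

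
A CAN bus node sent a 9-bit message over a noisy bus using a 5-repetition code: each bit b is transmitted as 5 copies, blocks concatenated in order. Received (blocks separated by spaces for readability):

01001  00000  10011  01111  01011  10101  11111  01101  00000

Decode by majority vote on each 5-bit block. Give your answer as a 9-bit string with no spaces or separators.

001111110

Block 1 (01001): 2 ones → 0
Block 2 (00000): 0 ones → 0
Block 3 (10011): 3 ones → 1
Block 4 (01111): 4 ones → 1
Block 5 (01011): 3 ones → 1
Block 6 (10101): 3 ones → 1
Block 7 (11111): 5 ones → 1
Block 8 (01101): 3 ones → 1
Block 9 (00000): 0 ones → 0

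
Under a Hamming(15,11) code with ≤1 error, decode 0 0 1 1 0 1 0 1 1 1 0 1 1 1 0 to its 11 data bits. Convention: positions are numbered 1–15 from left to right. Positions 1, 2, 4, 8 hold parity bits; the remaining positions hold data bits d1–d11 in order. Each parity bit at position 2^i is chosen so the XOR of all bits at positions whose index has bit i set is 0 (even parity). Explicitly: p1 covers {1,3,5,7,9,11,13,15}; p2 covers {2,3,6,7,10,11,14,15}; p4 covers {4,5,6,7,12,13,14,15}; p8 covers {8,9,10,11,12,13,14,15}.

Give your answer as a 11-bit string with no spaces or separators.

11101101110

s1 (pos 1,3,5,7,9,11,13,15): 0⊕1⊕0⊕0⊕1⊕0⊕1⊕0 = 1
s2 (pos 2,3,6,7,10,11,14,15): 0⊕1⊕1⊕0⊕1⊕0⊕1⊕0 = 0
s4 (pos 4,5,6,7,12,13,14,15): 1⊕0⊕1⊕0⊕1⊕1⊕1⊕0 = 1
s8 (pos 8,9,10,11,12,13,14,15): 1⊕1⊕1⊕0⊕1⊕1⊕1⊕0 = 0
Syndrome s8…s1 = 0101 → error at position 5.
Flip position 5: 001101011101110 → 001111011101110
Read data bits from positions 3,5,6,7,9,10,11,12,13,14,15: 11101101110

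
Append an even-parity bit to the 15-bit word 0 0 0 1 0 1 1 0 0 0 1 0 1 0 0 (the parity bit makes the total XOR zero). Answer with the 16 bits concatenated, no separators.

0001011000101001

XOR of the 15 data bits: 0⊕0⊕0⊕1⊕0⊕1⊕1⊕0⊕0⊕0⊕1⊕0⊕1⊕0⊕0 = 1
Parity bit = 1 (so all 16 bits XOR to 0).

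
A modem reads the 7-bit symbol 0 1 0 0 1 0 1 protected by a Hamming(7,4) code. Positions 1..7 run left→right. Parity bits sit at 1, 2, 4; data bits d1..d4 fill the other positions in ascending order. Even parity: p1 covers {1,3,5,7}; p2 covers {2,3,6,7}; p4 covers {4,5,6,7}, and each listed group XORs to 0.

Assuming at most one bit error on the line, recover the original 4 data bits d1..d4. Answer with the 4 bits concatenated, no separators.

s1 (pos 1,3,5,7): 0⊕0⊕1⊕1 = 0
s2 (pos 2,3,6,7): 1⊕0⊕0⊕1 = 0
s4 (pos 4,5,6,7): 0⊕1⊕0⊕1 = 0
Syndrome s4…s1 = 000 → no error.
Read data bits from positions 3,5,6,7: 0101

0101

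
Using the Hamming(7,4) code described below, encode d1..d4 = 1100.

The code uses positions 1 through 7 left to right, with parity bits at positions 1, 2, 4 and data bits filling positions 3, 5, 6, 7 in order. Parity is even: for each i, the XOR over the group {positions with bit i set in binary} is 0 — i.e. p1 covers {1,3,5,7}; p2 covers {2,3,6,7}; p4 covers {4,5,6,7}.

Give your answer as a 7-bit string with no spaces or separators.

Place data at non-parity positions: p1 p2 1 p4 1 0 0
p1 (pos 1,3,5,7): XOR of data positions = 1⊕1⊕0 = 0
p2 (pos 2,3,6,7): XOR of data positions = 1⊕0⊕0 = 1
p4 (pos 4,5,6,7): XOR of data positions = 1⊕0⊕0 = 1
Codeword: 0111100

0111100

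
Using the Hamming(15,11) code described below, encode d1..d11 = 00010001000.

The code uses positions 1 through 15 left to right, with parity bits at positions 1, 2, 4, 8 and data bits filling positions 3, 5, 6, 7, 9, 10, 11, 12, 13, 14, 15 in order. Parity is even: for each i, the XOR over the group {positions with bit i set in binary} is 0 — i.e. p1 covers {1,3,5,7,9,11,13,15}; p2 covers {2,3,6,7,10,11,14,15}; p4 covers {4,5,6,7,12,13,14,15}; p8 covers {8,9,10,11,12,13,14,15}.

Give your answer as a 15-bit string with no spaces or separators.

110000110001000

Place data at non-parity positions: p1 p2 0 p4 0 0 1 p8 0 0 0 1 0 0 0
p1 (pos 1,3,5,7,9,11,13,15): XOR of data positions = 0⊕0⊕1⊕0⊕0⊕0⊕0 = 1
p2 (pos 2,3,6,7,10,11,14,15): XOR of data positions = 0⊕0⊕1⊕0⊕0⊕0⊕0 = 1
p4 (pos 4,5,6,7,12,13,14,15): XOR of data positions = 0⊕0⊕1⊕1⊕0⊕0⊕0 = 0
p8 (pos 8,9,10,11,12,13,14,15): XOR of data positions = 0⊕0⊕0⊕1⊕0⊕0⊕0 = 1
Codeword: 110000110001000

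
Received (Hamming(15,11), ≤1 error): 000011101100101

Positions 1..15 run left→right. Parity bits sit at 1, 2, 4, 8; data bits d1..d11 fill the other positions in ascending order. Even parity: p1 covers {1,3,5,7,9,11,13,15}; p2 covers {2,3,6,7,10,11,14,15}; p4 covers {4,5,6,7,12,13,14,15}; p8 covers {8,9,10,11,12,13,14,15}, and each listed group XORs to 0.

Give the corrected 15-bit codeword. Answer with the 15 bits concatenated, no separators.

000001101100101

s1 (pos 1,3,5,7,9,11,13,15): 0⊕0⊕1⊕1⊕1⊕0⊕1⊕1 = 1
s2 (pos 2,3,6,7,10,11,14,15): 0⊕0⊕1⊕1⊕1⊕0⊕0⊕1 = 0
s4 (pos 4,5,6,7,12,13,14,15): 0⊕1⊕1⊕1⊕0⊕1⊕0⊕1 = 1
s8 (pos 8,9,10,11,12,13,14,15): 0⊕1⊕1⊕0⊕0⊕1⊕0⊕1 = 0
Syndrome s8…s1 = 0101 → error at position 5.
Flip position 5: 000011101100101 → 000001101100101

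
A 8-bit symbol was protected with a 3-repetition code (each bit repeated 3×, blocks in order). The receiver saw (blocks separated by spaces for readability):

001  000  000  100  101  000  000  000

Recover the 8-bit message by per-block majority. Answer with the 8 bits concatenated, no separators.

Block 1 (001): 1 one → 0
Block 2 (000): 0 ones → 0
Block 3 (000): 0 ones → 0
Block 4 (100): 1 one → 0
Block 5 (101): 2 ones → 1
Block 6 (000): 0 ones → 0
Block 7 (000): 0 ones → 0
Block 8 (000): 0 ones → 0

00001000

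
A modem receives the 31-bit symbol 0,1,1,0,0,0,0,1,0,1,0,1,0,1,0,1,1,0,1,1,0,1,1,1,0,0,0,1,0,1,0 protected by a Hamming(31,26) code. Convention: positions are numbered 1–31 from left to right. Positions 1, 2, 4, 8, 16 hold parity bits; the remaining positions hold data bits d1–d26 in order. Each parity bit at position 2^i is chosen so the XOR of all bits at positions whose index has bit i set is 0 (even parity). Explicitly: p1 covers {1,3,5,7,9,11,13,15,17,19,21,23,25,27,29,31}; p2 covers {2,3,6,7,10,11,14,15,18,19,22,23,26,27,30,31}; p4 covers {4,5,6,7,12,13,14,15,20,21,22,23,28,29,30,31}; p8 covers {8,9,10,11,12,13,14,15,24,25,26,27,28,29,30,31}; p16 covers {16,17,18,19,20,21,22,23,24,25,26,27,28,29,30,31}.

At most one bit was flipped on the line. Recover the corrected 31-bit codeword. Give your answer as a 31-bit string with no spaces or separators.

s1 (pos 1,3,5,7,9,11,13,15,17,19,21,23,25,27,29,31): 0⊕1⊕0⊕0⊕0⊕0⊕0⊕0⊕1⊕1⊕0⊕1⊕0⊕0⊕0⊕0 = 0
s2 (pos 2,3,6,7,10,11,14,15,18,19,22,23,26,27,30,31): 1⊕1⊕0⊕0⊕1⊕0⊕1⊕0⊕0⊕1⊕1⊕1⊕0⊕0⊕1⊕0 = 0
s4 (pos 4,5,6,7,12,13,14,15,20,21,22,23,28,29,30,31): 0⊕0⊕0⊕0⊕1⊕0⊕1⊕0⊕1⊕0⊕1⊕1⊕1⊕0⊕1⊕0 = 1
s8 (pos 8,9,10,11,12,13,14,15,24,25,26,27,28,29,30,31): 1⊕0⊕1⊕0⊕1⊕0⊕1⊕0⊕1⊕0⊕0⊕0⊕1⊕0⊕1⊕0 = 1
s16 (pos 16,17,18,19,20,21,22,23,24,25,26,27,28,29,30,31): 1⊕1⊕0⊕1⊕1⊕0⊕1⊕1⊕1⊕0⊕0⊕0⊕1⊕0⊕1⊕0 = 1
Syndrome s16…s1 = 11100 → error at position 28.
Flip position 28: 0110000101010101101101110001010 → 0110000101010101101101110000010

0110000101010101101101110000010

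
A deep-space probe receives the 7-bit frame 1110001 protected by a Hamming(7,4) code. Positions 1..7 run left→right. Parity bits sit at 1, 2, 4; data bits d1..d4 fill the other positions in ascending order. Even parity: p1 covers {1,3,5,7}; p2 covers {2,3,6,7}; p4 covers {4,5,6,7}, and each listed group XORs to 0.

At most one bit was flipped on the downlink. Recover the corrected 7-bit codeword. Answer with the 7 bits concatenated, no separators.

1110000

s1 (pos 1,3,5,7): 1⊕1⊕0⊕1 = 1
s2 (pos 2,3,6,7): 1⊕1⊕0⊕1 = 1
s4 (pos 4,5,6,7): 0⊕0⊕0⊕1 = 1
Syndrome s4…s1 = 111 → error at position 7.
Flip position 7: 1110001 → 1110000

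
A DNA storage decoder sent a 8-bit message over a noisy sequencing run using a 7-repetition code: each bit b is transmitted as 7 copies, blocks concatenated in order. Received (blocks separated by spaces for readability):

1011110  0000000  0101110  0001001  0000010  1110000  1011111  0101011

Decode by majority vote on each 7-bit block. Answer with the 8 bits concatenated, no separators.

Block 1 (1011110): 5 ones → 1
Block 2 (0000000): 0 ones → 0
Block 3 (0101110): 4 ones → 1
Block 4 (0001001): 2 ones → 0
Block 5 (0000010): 1 one → 0
Block 6 (1110000): 3 ones → 0
Block 7 (1011111): 6 ones → 1
Block 8 (0101011): 4 ones → 1

10100011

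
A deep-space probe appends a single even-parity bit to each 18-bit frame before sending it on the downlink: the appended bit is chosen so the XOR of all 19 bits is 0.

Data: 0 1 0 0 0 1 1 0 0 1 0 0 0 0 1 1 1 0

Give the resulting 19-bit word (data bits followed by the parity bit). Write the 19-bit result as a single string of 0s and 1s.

0100011001000011101

XOR of the 18 data bits: 0⊕1⊕0⊕0⊕0⊕1⊕1⊕0⊕0⊕1⊕0⊕0⊕0⊕0⊕1⊕1⊕1⊕0 = 1
Parity bit = 1 (so all 19 bits XOR to 0).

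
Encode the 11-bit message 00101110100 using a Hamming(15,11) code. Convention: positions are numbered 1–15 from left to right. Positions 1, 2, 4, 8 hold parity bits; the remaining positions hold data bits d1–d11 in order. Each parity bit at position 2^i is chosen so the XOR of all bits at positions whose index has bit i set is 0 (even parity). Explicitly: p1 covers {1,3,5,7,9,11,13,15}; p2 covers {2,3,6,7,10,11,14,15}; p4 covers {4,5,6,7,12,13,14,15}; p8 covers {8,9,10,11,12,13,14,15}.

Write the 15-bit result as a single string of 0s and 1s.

110001001110100

Place data at non-parity positions: p1 p2 0 p4 0 1 0 p8 1 1 1 0 1 0 0
p1 (pos 1,3,5,7,9,11,13,15): XOR of data positions = 0⊕0⊕0⊕1⊕1⊕1⊕0 = 1
p2 (pos 2,3,6,7,10,11,14,15): XOR of data positions = 0⊕1⊕0⊕1⊕1⊕0⊕0 = 1
p4 (pos 4,5,6,7,12,13,14,15): XOR of data positions = 0⊕1⊕0⊕0⊕1⊕0⊕0 = 0
p8 (pos 8,9,10,11,12,13,14,15): XOR of data positions = 1⊕1⊕1⊕0⊕1⊕0⊕0 = 0
Codeword: 110001001110100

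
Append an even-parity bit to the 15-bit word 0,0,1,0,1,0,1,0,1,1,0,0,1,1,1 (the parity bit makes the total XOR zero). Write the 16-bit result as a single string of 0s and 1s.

0010101011001110

XOR of the 15 data bits: 0⊕0⊕1⊕0⊕1⊕0⊕1⊕0⊕1⊕1⊕0⊕0⊕1⊕1⊕1 = 0
Parity bit = 0 (so all 16 bits XOR to 0).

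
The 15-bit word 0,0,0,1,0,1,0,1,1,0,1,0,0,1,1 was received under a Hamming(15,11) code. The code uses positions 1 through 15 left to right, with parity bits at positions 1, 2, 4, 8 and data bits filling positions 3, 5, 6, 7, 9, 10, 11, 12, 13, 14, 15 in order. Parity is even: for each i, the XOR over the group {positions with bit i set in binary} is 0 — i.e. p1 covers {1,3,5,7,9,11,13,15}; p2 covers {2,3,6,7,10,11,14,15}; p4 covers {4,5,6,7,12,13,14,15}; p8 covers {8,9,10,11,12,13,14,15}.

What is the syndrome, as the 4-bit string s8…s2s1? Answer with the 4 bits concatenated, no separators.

1001

s1 (pos 1,3,5,7,9,11,13,15): 0⊕0⊕0⊕0⊕1⊕1⊕0⊕1 = 1
s2 (pos 2,3,6,7,10,11,14,15): 0⊕0⊕1⊕0⊕0⊕1⊕1⊕1 = 0
s4 (pos 4,5,6,7,12,13,14,15): 1⊕0⊕1⊕0⊕0⊕0⊕1⊕1 = 0
s8 (pos 8,9,10,11,12,13,14,15): 1⊕1⊕0⊕1⊕0⊕0⊕1⊕1 = 1
Syndrome s8…s1 = 1001 → error at position 9.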